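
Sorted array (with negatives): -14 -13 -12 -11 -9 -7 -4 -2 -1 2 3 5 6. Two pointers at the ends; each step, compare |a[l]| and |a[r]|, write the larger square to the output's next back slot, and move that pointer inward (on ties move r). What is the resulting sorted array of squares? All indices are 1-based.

[1, 4, 4, 9, 16, 25, 36, 49, 81, 121, 144, 169, 196]

l=1 r=13: |-14|>|6| out[13]=196, l++
l=2 r=13: |-13|>|6| out[12]=169, l++
l=3 r=13: |-12|>|6| out[11]=144, l++
l=4 r=13: |-11|>|6| out[10]=121, l++
l=5 r=13: |-9|>|6| out[9]=81, l++
l=6 r=13: |-7|>|6| out[8]=49, l++
l=7 r=13: |-4|<=|6| out[7]=36, r--
l=7 r=12: |-4|<=|5| out[6]=25, r--
l=7 r=11: |-4|>|3| out[5]=16, l++
l=8 r=11: |-2|<=|3| out[4]=9, r--
l=8 r=10: |-2|<=|2| out[3]=4, r--
l=8 r=9: |-2|>|-1| out[2]=4, l++
l=9 r=9: |-1|<=|-1| out[1]=1, r--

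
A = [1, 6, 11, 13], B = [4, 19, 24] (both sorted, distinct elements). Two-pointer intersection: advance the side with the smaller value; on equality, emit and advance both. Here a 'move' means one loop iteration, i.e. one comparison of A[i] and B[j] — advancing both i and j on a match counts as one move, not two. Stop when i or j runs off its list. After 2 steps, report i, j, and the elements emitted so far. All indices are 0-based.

i=1, j=1, emitted=[]

[i=0,j=0] 1<4 → i++
[i=1,j=0] 6>4 → j++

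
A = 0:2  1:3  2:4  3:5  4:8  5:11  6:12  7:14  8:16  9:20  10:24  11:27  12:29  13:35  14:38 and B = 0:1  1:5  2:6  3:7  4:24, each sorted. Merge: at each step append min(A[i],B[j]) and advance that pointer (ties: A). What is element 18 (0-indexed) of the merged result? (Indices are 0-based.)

[i=0,j=0] A[i]=2>B[j]=1 take 1 → j++
[i=0,j=1] A[i]=2<=B[j]=5 take 2 → i++
[i=1,j=1] A[i]=3<=B[j]=5 take 3 → i++
[i=2,j=1] A[i]=4<=B[j]=5 take 4 → i++
[i=3,j=1] A[i]=5<=B[j]=5 take 5 → i++
[i=4,j=1] A[i]=8>B[j]=5 take 5 → j++
[i=4,j=2] A[i]=8>B[j]=6 take 6 → j++
[i=4,j=3] A[i]=8>B[j]=7 take 7 → j++
[i=4,j=4] A[i]=8<=B[j]=24 take 8 → i++
[i=5,j=4] A[i]=11<=B[j]=24 take 11 → i++
[i=6,j=4] A[i]=12<=B[j]=24 take 12 → i++
[i=7,j=4] A[i]=14<=B[j]=24 take 14 → i++
[i=8,j=4] A[i]=16<=B[j]=24 take 16 → i++
[i=9,j=4] A[i]=20<=B[j]=24 take 20 → i++
[i=10,j=4] A[i]=24<=B[j]=24 take 24 → i++
[i=11,j=4] A[i]=27>B[j]=24 take 24 → j++
[i=11,j=5] B done, take A[i]=27 → i++
[i=12,j=5] B done, take A[i]=29 → i++
[i=13,j=5] B done, take A[i]=35 → i++
[i=14,j=5] B done, take A[i]=38 → i++

merged[18] = 35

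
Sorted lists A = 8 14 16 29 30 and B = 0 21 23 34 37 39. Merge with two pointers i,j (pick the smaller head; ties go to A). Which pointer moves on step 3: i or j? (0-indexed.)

i=0 j=0: A[i]=8>B[j]=0 take 0, j++
i=0 j=1: A[i]=8<=B[j]=21 take 8, i++
i=1 j=1: A[i]=14<=B[j]=21 take 14, i++

i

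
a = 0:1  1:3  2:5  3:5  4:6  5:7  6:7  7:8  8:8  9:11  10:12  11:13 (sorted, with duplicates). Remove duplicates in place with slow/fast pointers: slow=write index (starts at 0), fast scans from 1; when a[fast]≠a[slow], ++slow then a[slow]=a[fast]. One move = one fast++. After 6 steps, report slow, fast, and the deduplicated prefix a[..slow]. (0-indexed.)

slow=0 fast=1: a[fast]=3≠a[slow]=1 write a[1]=3, slow++,fast++
slow=1 fast=2: a[fast]=5≠a[slow]=3 write a[2]=5, slow++,fast++
slow=2 fast=3: a[fast]=5=a[slow] dup, fast++
slow=2 fast=4: a[fast]=6≠a[slow]=5 write a[3]=6, slow++,fast++
slow=3 fast=5: a[fast]=7≠a[slow]=6 write a[4]=7, slow++,fast++
slow=4 fast=6: a[fast]=7=a[slow] dup, fast++

slow=4, fast=7, prefix=[1, 3, 5, 6, 7]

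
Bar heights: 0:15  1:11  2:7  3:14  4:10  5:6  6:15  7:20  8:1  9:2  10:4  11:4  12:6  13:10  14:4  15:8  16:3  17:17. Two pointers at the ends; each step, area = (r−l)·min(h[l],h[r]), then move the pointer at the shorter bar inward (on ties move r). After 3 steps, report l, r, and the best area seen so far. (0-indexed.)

l=0 r=17: min(15,17)*17=255 best=255 *, l++
l=1 r=17: min(11,17)*16=176 best=255, l++
l=2 r=17: min(7,17)*15=105 best=255, l++

l=3, r=17, best area=255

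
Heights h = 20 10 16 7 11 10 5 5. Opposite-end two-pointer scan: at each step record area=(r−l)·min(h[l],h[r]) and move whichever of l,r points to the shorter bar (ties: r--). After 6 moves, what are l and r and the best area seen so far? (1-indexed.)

l=1, r=2, best area=50

l=1 r=8: min(20,5)*7=35 best=35 *, r--
l=1 r=7: min(20,5)*6=30 best=35, r--
l=1 r=6: min(20,10)*5=50 best=50 *, r--
l=1 r=5: min(20,11)*4=44 best=50, r--
l=1 r=4: min(20,7)*3=21 best=50, r--
l=1 r=3: min(20,16)*2=32 best=50, r--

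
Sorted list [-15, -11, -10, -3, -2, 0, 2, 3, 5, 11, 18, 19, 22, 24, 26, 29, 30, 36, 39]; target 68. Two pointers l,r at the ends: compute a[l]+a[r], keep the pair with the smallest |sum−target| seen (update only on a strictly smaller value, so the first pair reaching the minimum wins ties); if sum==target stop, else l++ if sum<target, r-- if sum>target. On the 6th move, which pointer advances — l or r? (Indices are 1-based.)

[1,19] -15+39=24 d=44 * → l++
[2,19] -11+39=28 d=40 * → l++
[3,19] -10+39=29 d=39 * → l++
[4,19] -3+39=36 d=32 * → l++
[5,19] -2+39=37 d=31 * → l++
[6,19] 0+39=39 d=29 * → l++

l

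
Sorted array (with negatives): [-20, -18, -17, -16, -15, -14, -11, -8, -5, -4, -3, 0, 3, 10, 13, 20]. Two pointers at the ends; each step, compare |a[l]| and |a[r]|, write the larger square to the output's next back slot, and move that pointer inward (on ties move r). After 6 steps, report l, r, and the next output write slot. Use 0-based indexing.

[0,15] |-20|<=|20| out[15]=400 → r--
[0,14] |-20|>|13| out[14]=400 → l++
[1,14] |-18|>|13| out[13]=324 → l++
[2,14] |-17|>|13| out[12]=289 → l++
[3,14] |-16|>|13| out[11]=256 → l++
[4,14] |-15|>|13| out[10]=225 → l++

l=5, r=14, next write slot=9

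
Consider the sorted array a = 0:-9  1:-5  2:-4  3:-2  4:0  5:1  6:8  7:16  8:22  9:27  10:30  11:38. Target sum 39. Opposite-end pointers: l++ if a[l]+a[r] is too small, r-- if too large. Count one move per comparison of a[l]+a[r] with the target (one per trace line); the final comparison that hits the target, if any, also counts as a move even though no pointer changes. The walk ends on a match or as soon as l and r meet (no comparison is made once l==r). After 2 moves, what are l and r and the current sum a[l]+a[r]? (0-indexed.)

l=2, r=11, sum=34

[0,11] -9+38=29 <39 → l++
[1,11] -5+38=33 <39 → l++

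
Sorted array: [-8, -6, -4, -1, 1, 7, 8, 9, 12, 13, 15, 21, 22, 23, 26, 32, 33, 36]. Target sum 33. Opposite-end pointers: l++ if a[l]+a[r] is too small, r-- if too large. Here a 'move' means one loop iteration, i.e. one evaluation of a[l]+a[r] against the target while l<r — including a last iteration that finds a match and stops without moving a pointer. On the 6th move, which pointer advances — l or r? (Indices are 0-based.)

r

l=0 r=17: -8+36=28 <33, l++
l=1 r=17: -6+36=30 <33, l++
l=2 r=17: -4+36=32 <33, l++
l=3 r=17: -1+36=35 >33, r--
l=3 r=16: -1+33=32 <33, l++
l=4 r=16: 1+33=34 >33, r--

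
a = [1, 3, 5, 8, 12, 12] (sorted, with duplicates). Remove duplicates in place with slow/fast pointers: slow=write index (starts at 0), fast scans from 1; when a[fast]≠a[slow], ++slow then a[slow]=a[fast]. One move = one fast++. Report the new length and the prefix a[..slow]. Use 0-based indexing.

length 5; prefix = [1, 3, 5, 8, 12]

slow=0 fast=1: a[fast]=3≠a[slow]=1 write a[1]=3, slow++,fast++
slow=1 fast=2: a[fast]=5≠a[slow]=3 write a[2]=5, slow++,fast++
slow=2 fast=3: a[fast]=8≠a[slow]=5 write a[3]=8, slow++,fast++
slow=3 fast=4: a[fast]=12≠a[slow]=8 write a[4]=12, slow++,fast++
slow=4 fast=5: a[fast]=12=a[slow] dup, fast++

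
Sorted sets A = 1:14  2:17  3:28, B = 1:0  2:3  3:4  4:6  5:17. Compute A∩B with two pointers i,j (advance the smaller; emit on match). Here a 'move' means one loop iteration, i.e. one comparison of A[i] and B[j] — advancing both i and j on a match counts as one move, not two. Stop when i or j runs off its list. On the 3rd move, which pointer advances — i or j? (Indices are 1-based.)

j

[i=1,j=1] 14>0 → j++
[i=1,j=2] 14>3 → j++
[i=1,j=3] 14>4 → j++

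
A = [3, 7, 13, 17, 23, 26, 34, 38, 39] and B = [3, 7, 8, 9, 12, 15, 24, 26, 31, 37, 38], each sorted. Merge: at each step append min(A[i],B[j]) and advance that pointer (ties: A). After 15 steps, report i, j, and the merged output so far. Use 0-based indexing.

i=6, j=9, merged so far=[3, 3, 7, 7, 8, 9, 12, 13, 15, 17, 23, 24, 26, 26, 31]

[i=0,j=0] A[i]=3<=B[j]=3 take 3 → i++
[i=1,j=0] A[i]=7>B[j]=3 take 3 → j++
[i=1,j=1] A[i]=7<=B[j]=7 take 7 → i++
[i=2,j=1] A[i]=13>B[j]=7 take 7 → j++
[i=2,j=2] A[i]=13>B[j]=8 take 8 → j++
[i=2,j=3] A[i]=13>B[j]=9 take 9 → j++
[i=2,j=4] A[i]=13>B[j]=12 take 12 → j++
[i=2,j=5] A[i]=13<=B[j]=15 take 13 → i++
[i=3,j=5] A[i]=17>B[j]=15 take 15 → j++
[i=3,j=6] A[i]=17<=B[j]=24 take 17 → i++
[i=4,j=6] A[i]=23<=B[j]=24 take 23 → i++
[i=5,j=6] A[i]=26>B[j]=24 take 24 → j++
[i=5,j=7] A[i]=26<=B[j]=26 take 26 → i++
[i=6,j=7] A[i]=34>B[j]=26 take 26 → j++
[i=6,j=8] A[i]=34>B[j]=31 take 31 → j++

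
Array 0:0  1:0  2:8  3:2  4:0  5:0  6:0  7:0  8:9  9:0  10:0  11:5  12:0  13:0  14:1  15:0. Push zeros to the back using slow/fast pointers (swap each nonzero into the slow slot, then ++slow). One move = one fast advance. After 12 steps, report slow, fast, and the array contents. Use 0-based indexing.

slow=0 fast=0: a[fast]=0, fast++
slow=0 fast=1: a[fast]=0, fast++
slow=0 fast=2: a[fast]=8≠0 swap→a[0]=8, slow++,fast++
slow=1 fast=3: a[fast]=2≠0 swap→a[1]=2, slow++,fast++
slow=2 fast=4: a[fast]=0, fast++
slow=2 fast=5: a[fast]=0, fast++
slow=2 fast=6: a[fast]=0, fast++
slow=2 fast=7: a[fast]=0, fast++
slow=2 fast=8: a[fast]=9≠0 swap→a[2]=9, slow++,fast++
slow=3 fast=9: a[fast]=0, fast++
slow=3 fast=10: a[fast]=0, fast++
slow=3 fast=11: a[fast]=5≠0 swap→a[3]=5, slow++,fast++

slow=4, fast=12, a=[8, 2, 9, 5, 0, 0, 0, 0, 0, 0, 0, 0, 0, 0, 1, 0]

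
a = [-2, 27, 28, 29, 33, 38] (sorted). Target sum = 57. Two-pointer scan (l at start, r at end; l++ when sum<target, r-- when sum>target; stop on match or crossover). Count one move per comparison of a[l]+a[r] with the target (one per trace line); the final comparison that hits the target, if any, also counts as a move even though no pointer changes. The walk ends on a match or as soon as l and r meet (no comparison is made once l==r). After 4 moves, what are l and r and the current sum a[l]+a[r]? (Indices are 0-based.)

l=0 r=5: -2+38=36 <57, l++
l=1 r=5: 27+38=65 >57, r--
l=1 r=4: 27+33=60 >57, r--
l=1 r=3: 27+29=56 <57, l++

l=2, r=3, sum=57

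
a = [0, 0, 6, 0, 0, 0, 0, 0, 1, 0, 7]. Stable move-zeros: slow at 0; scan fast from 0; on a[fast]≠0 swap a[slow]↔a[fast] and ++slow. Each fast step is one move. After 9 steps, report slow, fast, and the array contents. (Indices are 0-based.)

(s=0,f=0) a[fast]=0 → fast++
(s=0,f=1) a[fast]=0 → fast++
(s=0,f=2) a[fast]=6≠0 swap→a[0]=6 → slow++,fast++
(s=1,f=3) a[fast]=0 → fast++
(s=1,f=4) a[fast]=0 → fast++
(s=1,f=5) a[fast]=0 → fast++
(s=1,f=6) a[fast]=0 → fast++
(s=1,f=7) a[fast]=0 → fast++
(s=1,f=8) a[fast]=1≠0 swap→a[1]=1 → slow++,fast++

slow=2, fast=9, a=[6, 1, 0, 0, 0, 0, 0, 0, 0, 0, 7]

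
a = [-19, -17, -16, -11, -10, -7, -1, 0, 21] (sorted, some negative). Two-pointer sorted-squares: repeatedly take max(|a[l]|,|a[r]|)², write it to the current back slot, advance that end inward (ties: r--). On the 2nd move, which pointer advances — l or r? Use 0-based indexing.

[0,8] |-19|<=|21| out[8]=441 → r--
[0,7] |-19|>|0| out[7]=361 → l++

l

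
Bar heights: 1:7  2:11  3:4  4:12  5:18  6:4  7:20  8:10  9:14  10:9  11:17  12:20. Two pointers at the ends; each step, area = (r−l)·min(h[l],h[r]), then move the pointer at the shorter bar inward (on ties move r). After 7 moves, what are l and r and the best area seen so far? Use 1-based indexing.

l=7, r=11, best area=126

[1,12] min(7,20)*11=77 best=77 * → l++
[2,12] min(11,20)*10=110 best=110 * → l++
[3,12] min(4,20)*9=36 best=110 → l++
[4,12] min(12,20)*8=96 best=110 → l++
[5,12] min(18,20)*7=126 best=126 * → l++
[6,12] min(4,20)*6=24 best=126 → l++
[7,12] min(20,20)*5=100 best=126 → r--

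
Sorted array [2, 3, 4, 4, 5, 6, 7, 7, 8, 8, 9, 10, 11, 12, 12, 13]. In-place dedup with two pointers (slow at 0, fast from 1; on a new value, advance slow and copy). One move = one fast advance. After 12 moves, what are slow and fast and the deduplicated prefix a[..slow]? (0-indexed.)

slow=9, fast=13, prefix=[2, 3, 4, 5, 6, 7, 8, 9, 10, 11]

(s=0,f=1) a[fast]=3≠a[slow]=2 write a[1]=3 → slow++,fast++
(s=1,f=2) a[fast]=4≠a[slow]=3 write a[2]=4 → slow++,fast++
(s=2,f=3) a[fast]=4=a[slow] dup → fast++
(s=2,f=4) a[fast]=5≠a[slow]=4 write a[3]=5 → slow++,fast++
(s=3,f=5) a[fast]=6≠a[slow]=5 write a[4]=6 → slow++,fast++
(s=4,f=6) a[fast]=7≠a[slow]=6 write a[5]=7 → slow++,fast++
(s=5,f=7) a[fast]=7=a[slow] dup → fast++
(s=5,f=8) a[fast]=8≠a[slow]=7 write a[6]=8 → slow++,fast++
(s=6,f=9) a[fast]=8=a[slow] dup → fast++
(s=6,f=10) a[fast]=9≠a[slow]=8 write a[7]=9 → slow++,fast++
(s=7,f=11) a[fast]=10≠a[slow]=9 write a[8]=10 → slow++,fast++
(s=8,f=12) a[fast]=11≠a[slow]=10 write a[9]=11 → slow++,fast++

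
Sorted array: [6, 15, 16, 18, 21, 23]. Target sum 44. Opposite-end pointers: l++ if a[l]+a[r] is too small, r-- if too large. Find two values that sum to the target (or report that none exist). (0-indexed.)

(21, 23)

l=0 r=5: 6+23=29 <44, l++
l=1 r=5: 15+23=38 <44, l++
l=2 r=5: 16+23=39 <44, l++
l=3 r=5: 18+23=41 <44, l++
l=4 r=5: 21+23=44, found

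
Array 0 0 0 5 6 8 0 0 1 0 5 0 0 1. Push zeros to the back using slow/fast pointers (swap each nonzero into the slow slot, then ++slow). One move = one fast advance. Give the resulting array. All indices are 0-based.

[5, 6, 8, 1, 5, 1, 0, 0, 0, 0, 0, 0, 0, 0]

(s=0,f=0) a[fast]=0 → fast++
(s=0,f=1) a[fast]=0 → fast++
(s=0,f=2) a[fast]=0 → fast++
(s=0,f=3) a[fast]=5≠0 swap→a[0]=5 → slow++,fast++
(s=1,f=4) a[fast]=6≠0 swap→a[1]=6 → slow++,fast++
(s=2,f=5) a[fast]=8≠0 swap→a[2]=8 → slow++,fast++
(s=3,f=6) a[fast]=0 → fast++
(s=3,f=7) a[fast]=0 → fast++
(s=3,f=8) a[fast]=1≠0 swap→a[3]=1 → slow++,fast++
(s=4,f=9) a[fast]=0 → fast++
(s=4,f=10) a[fast]=5≠0 swap→a[4]=5 → slow++,fast++
(s=5,f=11) a[fast]=0 → fast++
(s=5,f=12) a[fast]=0 → fast++
(s=5,f=13) a[fast]=1≠0 swap→a[5]=1 → slow++,fast++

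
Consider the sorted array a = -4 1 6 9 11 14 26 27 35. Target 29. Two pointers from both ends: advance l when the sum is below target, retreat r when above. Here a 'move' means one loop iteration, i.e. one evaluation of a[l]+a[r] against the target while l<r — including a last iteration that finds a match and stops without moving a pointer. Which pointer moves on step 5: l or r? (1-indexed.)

l=1 r=9: -4+35=31 >29, r--
l=1 r=8: -4+27=23 <29, l++
l=2 r=8: 1+27=28 <29, l++
l=3 r=8: 6+27=33 >29, r--
l=3 r=7: 6+26=32 >29, r--

r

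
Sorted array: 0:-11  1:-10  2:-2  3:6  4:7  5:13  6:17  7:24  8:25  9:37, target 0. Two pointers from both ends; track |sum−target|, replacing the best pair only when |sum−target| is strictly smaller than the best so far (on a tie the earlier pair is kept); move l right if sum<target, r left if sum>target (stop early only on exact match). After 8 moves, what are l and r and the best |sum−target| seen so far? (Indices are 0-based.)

l=0 r=9: -11+37=26 d=26 *, r--
l=0 r=8: -11+25=14 d=14 *, r--
l=0 r=7: -11+24=13 d=13 *, r--
l=0 r=6: -11+17=6 d=6 *, r--
l=0 r=5: -11+13=2 d=2 *, r--
l=0 r=4: -11+7=-4 d=4, l++
l=1 r=4: -10+7=-3 d=3, l++
l=2 r=4: -2+7=5 d=5, r--

l=2, r=3, best |Δ|=2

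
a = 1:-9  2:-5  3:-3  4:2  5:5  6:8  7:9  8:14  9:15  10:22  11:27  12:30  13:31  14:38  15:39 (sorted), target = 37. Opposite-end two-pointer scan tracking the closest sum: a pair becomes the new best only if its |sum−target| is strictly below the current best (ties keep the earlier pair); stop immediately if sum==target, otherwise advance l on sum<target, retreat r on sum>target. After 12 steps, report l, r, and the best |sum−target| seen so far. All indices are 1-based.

l=8, r=10, best |Δ|=1

l=1 r=15: -9+39=30 d=7 *, l++
l=2 r=15: -5+39=34 d=3 *, l++
l=3 r=15: -3+39=36 d=1 *, l++
l=4 r=15: 2+39=41 d=4, r--
l=4 r=14: 2+38=40 d=3, r--
l=4 r=13: 2+31=33 d=4, l++
l=5 r=13: 5+31=36 d=1, l++
l=6 r=13: 8+31=39 d=2, r--
l=6 r=12: 8+30=38 d=1, r--
l=6 r=11: 8+27=35 d=2, l++
l=7 r=11: 9+27=36 d=1, l++
l=8 r=11: 14+27=41 d=4, r--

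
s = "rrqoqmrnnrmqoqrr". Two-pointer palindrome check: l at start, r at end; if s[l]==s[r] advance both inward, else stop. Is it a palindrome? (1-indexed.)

[1,16] 'r'=='r' → l++,r--
[2,15] 'r'=='r' → l++,r--
[3,14] 'q'=='q' → l++,r--
[4,13] 'o'=='o' → l++,r--
[5,12] 'q'=='q' → l++,r--
[6,11] 'm'=='m' → l++,r--
[7,10] 'r'=='r' → l++,r--
[8,9] 'n'=='n' → l++,r--

palindrome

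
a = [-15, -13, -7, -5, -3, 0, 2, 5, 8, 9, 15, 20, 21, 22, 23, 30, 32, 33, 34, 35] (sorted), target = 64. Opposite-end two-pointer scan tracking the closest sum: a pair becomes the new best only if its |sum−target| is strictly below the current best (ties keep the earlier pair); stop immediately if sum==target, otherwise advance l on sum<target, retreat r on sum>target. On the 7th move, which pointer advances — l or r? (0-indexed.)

l

[0,19] -15+35=20 d=44 * → l++
[1,19] -13+35=22 d=42 * → l++
[2,19] -7+35=28 d=36 * → l++
[3,19] -5+35=30 d=34 * → l++
[4,19] -3+35=32 d=32 * → l++
[5,19] 0+35=35 d=29 * → l++
[6,19] 2+35=37 d=27 * → l++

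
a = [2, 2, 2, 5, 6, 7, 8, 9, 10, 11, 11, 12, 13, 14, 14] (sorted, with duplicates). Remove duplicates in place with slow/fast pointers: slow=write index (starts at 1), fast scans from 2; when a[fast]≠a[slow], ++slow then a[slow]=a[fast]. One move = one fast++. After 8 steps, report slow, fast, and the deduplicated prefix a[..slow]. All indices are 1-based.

(s=1,f=2) a[fast]=2=a[slow] dup → fast++
(s=1,f=3) a[fast]=2=a[slow] dup → fast++
(s=1,f=4) a[fast]=5≠a[slow]=2 write a[2]=5 → slow++,fast++
(s=2,f=5) a[fast]=6≠a[slow]=5 write a[3]=6 → slow++,fast++
(s=3,f=6) a[fast]=7≠a[slow]=6 write a[4]=7 → slow++,fast++
(s=4,f=7) a[fast]=8≠a[slow]=7 write a[5]=8 → slow++,fast++
(s=5,f=8) a[fast]=9≠a[slow]=8 write a[6]=9 → slow++,fast++
(s=6,f=9) a[fast]=10≠a[slow]=9 write a[7]=10 → slow++,fast++

slow=7, fast=10, prefix=[2, 5, 6, 7, 8, 9, 10]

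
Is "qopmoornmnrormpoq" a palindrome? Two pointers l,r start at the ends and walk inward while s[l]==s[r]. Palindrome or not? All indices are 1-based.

[1,17] 'q'=='q' → l++,r--
[2,16] 'o'=='o' → l++,r--
[3,15] 'p'=='p' → l++,r--
[4,14] 'm'=='m' → l++,r--
[5,13] 'o'!='r' → stop

not a palindrome (mismatch at 5,13)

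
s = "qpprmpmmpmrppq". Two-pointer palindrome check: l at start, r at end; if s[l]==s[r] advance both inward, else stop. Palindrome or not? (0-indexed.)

[0,13] 'q'=='q' → l++,r--
[1,12] 'p'=='p' → l++,r--
[2,11] 'p'=='p' → l++,r--
[3,10] 'r'=='r' → l++,r--
[4,9] 'm'=='m' → l++,r--
[5,8] 'p'=='p' → l++,r--
[6,7] 'm'=='m' → l++,r--

palindrome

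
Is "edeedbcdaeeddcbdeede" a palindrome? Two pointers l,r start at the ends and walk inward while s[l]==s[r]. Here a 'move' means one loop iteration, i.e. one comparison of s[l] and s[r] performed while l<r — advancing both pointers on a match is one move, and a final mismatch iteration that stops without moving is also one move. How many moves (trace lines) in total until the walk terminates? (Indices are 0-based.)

9 moves

[0,19] 'e'=='e' → l++,r--
[1,18] 'd'=='d' → l++,r--
[2,17] 'e'=='e' → l++,r--
[3,16] 'e'=='e' → l++,r--
[4,15] 'd'=='d' → l++,r--
[5,14] 'b'=='b' → l++,r--
[6,13] 'c'=='c' → l++,r--
[7,12] 'd'=='d' → l++,r--
[8,11] 'a'!='d' → stop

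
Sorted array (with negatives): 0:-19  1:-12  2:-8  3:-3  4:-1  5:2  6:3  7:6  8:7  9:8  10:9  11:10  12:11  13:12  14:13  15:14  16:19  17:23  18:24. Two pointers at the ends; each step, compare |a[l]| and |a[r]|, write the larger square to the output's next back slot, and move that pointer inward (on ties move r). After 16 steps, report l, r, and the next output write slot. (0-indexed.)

l=3, r=5, next write slot=2

l=0 r=18: |-19|<=|24| out[18]=576, r--
l=0 r=17: |-19|<=|23| out[17]=529, r--
l=0 r=16: |-19|<=|19| out[16]=361, r--
l=0 r=15: |-19|>|14| out[15]=361, l++
l=1 r=15: |-12|<=|14| out[14]=196, r--
l=1 r=14: |-12|<=|13| out[13]=169, r--
l=1 r=13: |-12|<=|12| out[12]=144, r--
l=1 r=12: |-12|>|11| out[11]=144, l++
l=2 r=12: |-8|<=|11| out[10]=121, r--
l=2 r=11: |-8|<=|10| out[9]=100, r--
l=2 r=10: |-8|<=|9| out[8]=81, r--
l=2 r=9: |-8|<=|8| out[7]=64, r--
l=2 r=8: |-8|>|7| out[6]=64, l++
l=3 r=8: |-3|<=|7| out[5]=49, r--
l=3 r=7: |-3|<=|6| out[4]=36, r--
l=3 r=6: |-3|<=|3| out[3]=9, r--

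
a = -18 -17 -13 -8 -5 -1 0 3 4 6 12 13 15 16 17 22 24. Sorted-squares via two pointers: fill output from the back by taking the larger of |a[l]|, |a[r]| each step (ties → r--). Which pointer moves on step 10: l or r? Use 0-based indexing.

r

l=0 r=16: |-18|<=|24| out[16]=576, r--
l=0 r=15: |-18|<=|22| out[15]=484, r--
l=0 r=14: |-18|>|17| out[14]=324, l++
l=1 r=14: |-17|<=|17| out[13]=289, r--
l=1 r=13: |-17|>|16| out[12]=289, l++
l=2 r=13: |-13|<=|16| out[11]=256, r--
l=2 r=12: |-13|<=|15| out[10]=225, r--
l=2 r=11: |-13|<=|13| out[9]=169, r--
l=2 r=10: |-13|>|12| out[8]=169, l++
l=3 r=10: |-8|<=|12| out[7]=144, r--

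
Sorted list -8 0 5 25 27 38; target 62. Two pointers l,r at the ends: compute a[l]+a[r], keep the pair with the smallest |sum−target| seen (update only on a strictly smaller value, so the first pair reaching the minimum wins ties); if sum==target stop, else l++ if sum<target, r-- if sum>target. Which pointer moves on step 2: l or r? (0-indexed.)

[0,5] -8+38=30 d=32 * → l++
[1,5] 0+38=38 d=24 * → l++

l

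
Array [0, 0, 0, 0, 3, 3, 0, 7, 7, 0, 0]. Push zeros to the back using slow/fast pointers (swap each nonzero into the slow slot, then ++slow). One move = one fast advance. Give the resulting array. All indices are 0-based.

[3, 3, 7, 7, 0, 0, 0, 0, 0, 0, 0]

slow=0 fast=0: a[fast]=0, fast++
slow=0 fast=1: a[fast]=0, fast++
slow=0 fast=2: a[fast]=0, fast++
slow=0 fast=3: a[fast]=0, fast++
slow=0 fast=4: a[fast]=3≠0 swap→a[0]=3, slow++,fast++
slow=1 fast=5: a[fast]=3≠0 swap→a[1]=3, slow++,fast++
slow=2 fast=6: a[fast]=0, fast++
slow=2 fast=7: a[fast]=7≠0 swap→a[2]=7, slow++,fast++
slow=3 fast=8: a[fast]=7≠0 swap→a[3]=7, slow++,fast++
slow=4 fast=9: a[fast]=0, fast++
slow=4 fast=10: a[fast]=0, fast++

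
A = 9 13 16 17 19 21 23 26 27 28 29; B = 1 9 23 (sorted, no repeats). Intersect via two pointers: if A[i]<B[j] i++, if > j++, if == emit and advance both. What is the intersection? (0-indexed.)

intersection = [9, 23]

[i=0,j=0] 9>1 → j++
[i=0,j=1] 9==9 emit → i++,j++
[i=1,j=2] 13<23 → i++
[i=2,j=2] 16<23 → i++
[i=3,j=2] 17<23 → i++
[i=4,j=2] 19<23 → i++
[i=5,j=2] 21<23 → i++
[i=6,j=2] 23==23 emit → i++,j++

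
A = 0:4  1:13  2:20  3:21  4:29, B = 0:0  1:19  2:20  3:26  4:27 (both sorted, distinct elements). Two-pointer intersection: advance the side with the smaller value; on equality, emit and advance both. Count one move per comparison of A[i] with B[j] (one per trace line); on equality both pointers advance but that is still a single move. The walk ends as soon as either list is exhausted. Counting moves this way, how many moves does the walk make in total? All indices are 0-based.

i=0 j=0: 4>0, j++
i=0 j=1: 4<19, i++
i=1 j=1: 13<19, i++
i=2 j=1: 20>19, j++
i=2 j=2: 20==20 emit, i++,j++
i=3 j=3: 21<26, i++
i=4 j=3: 29>26, j++
i=4 j=4: 29>27, j++

8 moves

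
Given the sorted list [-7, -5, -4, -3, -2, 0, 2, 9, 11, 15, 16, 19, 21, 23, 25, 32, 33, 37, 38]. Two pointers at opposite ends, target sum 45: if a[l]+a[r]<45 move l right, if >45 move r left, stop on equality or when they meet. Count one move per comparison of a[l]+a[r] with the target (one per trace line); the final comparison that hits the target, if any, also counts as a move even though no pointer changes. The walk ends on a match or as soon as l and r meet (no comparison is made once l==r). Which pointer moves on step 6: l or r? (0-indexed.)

l=0 r=18: -7+38=31 <45, l++
l=1 r=18: -5+38=33 <45, l++
l=2 r=18: -4+38=34 <45, l++
l=3 r=18: -3+38=35 <45, l++
l=4 r=18: -2+38=36 <45, l++
l=5 r=18: 0+38=38 <45, l++

l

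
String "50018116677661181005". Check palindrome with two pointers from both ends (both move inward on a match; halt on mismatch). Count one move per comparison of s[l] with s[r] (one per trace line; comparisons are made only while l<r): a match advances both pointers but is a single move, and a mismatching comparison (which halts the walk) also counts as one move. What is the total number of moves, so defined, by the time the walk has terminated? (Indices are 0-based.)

10 moves

[0,19] '5'=='5' → l++,r--
[1,18] '0'=='0' → l++,r--
[2,17] '0'=='0' → l++,r--
[3,16] '1'=='1' → l++,r--
[4,15] '8'=='8' → l++,r--
[5,14] '1'=='1' → l++,r--
[6,13] '1'=='1' → l++,r--
[7,12] '6'=='6' → l++,r--
[8,11] '6'=='6' → l++,r--
[9,10] '7'=='7' → l++,r--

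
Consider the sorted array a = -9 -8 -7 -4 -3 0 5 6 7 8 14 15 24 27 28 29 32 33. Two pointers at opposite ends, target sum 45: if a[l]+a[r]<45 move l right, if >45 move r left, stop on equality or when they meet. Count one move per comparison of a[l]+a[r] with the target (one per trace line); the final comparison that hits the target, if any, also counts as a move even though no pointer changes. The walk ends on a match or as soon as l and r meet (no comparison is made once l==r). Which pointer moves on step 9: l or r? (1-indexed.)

l=1 r=18: -9+33=24 <45, l++
l=2 r=18: -8+33=25 <45, l++
l=3 r=18: -7+33=26 <45, l++
l=4 r=18: -4+33=29 <45, l++
l=5 r=18: -3+33=30 <45, l++
l=6 r=18: 0+33=33 <45, l++
l=7 r=18: 5+33=38 <45, l++
l=8 r=18: 6+33=39 <45, l++
l=9 r=18: 7+33=40 <45, l++

l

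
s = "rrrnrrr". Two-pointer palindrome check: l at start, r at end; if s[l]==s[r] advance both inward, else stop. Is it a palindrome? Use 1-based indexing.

palindrome

l=1 r=7: 'r'=='r', l++,r--
l=2 r=6: 'r'=='r', l++,r--
l=3 r=5: 'r'=='r', l++,r--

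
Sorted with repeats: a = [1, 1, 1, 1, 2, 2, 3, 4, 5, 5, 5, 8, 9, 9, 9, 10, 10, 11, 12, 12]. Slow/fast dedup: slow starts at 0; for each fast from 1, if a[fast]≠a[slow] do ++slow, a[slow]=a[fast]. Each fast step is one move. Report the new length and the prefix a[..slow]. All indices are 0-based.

length 10; prefix = [1, 2, 3, 4, 5, 8, 9, 10, 11, 12]

(s=0,f=1) a[fast]=1=a[slow] dup → fast++
(s=0,f=2) a[fast]=1=a[slow] dup → fast++
(s=0,f=3) a[fast]=1=a[slow] dup → fast++
(s=0,f=4) a[fast]=2≠a[slow]=1 write a[1]=2 → slow++,fast++
(s=1,f=5) a[fast]=2=a[slow] dup → fast++
(s=1,f=6) a[fast]=3≠a[slow]=2 write a[2]=3 → slow++,fast++
(s=2,f=7) a[fast]=4≠a[slow]=3 write a[3]=4 → slow++,fast++
(s=3,f=8) a[fast]=5≠a[slow]=4 write a[4]=5 → slow++,fast++
(s=4,f=9) a[fast]=5=a[slow] dup → fast++
(s=4,f=10) a[fast]=5=a[slow] dup → fast++
(s=4,f=11) a[fast]=8≠a[slow]=5 write a[5]=8 → slow++,fast++
(s=5,f=12) a[fast]=9≠a[slow]=8 write a[6]=9 → slow++,fast++
(s=6,f=13) a[fast]=9=a[slow] dup → fast++
(s=6,f=14) a[fast]=9=a[slow] dup → fast++
(s=6,f=15) a[fast]=10≠a[slow]=9 write a[7]=10 → slow++,fast++
(s=7,f=16) a[fast]=10=a[slow] dup → fast++
(s=7,f=17) a[fast]=11≠a[slow]=10 write a[8]=11 → slow++,fast++
(s=8,f=18) a[fast]=12≠a[slow]=11 write a[9]=12 → slow++,fast++
(s=9,f=19) a[fast]=12=a[slow] dup → fast++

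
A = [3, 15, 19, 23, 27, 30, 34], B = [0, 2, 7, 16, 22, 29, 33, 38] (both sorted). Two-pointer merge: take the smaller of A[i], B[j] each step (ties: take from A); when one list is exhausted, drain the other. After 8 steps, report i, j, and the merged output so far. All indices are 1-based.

i=4, j=6, merged so far=[0, 2, 3, 7, 15, 16, 19, 22]

i=1 j=1: A[i]=3>B[j]=0 take 0, j++
i=1 j=2: A[i]=3>B[j]=2 take 2, j++
i=1 j=3: A[i]=3<=B[j]=7 take 3, i++
i=2 j=3: A[i]=15>B[j]=7 take 7, j++
i=2 j=4: A[i]=15<=B[j]=16 take 15, i++
i=3 j=4: A[i]=19>B[j]=16 take 16, j++
i=3 j=5: A[i]=19<=B[j]=22 take 19, i++
i=4 j=5: A[i]=23>B[j]=22 take 22, j++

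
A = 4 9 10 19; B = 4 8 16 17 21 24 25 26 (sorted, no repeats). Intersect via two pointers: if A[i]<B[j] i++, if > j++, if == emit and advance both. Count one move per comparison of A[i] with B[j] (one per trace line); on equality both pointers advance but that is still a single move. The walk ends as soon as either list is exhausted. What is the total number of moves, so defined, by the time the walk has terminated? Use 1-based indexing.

7 moves

[i=1,j=1] 4==4 emit → i++,j++
[i=2,j=2] 9>8 → j++
[i=2,j=3] 9<16 → i++
[i=3,j=3] 10<16 → i++
[i=4,j=3] 19>16 → j++
[i=4,j=4] 19>17 → j++
[i=4,j=5] 19<21 → i++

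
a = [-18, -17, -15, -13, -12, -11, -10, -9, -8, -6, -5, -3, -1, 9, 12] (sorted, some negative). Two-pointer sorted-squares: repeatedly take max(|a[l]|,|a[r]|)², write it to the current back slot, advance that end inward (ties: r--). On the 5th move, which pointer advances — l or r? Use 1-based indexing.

[1,15] |-18|>|12| out[15]=324 → l++
[2,15] |-17|>|12| out[14]=289 → l++
[3,15] |-15|>|12| out[13]=225 → l++
[4,15] |-13|>|12| out[12]=169 → l++
[5,15] |-12|<=|12| out[11]=144 → r--

r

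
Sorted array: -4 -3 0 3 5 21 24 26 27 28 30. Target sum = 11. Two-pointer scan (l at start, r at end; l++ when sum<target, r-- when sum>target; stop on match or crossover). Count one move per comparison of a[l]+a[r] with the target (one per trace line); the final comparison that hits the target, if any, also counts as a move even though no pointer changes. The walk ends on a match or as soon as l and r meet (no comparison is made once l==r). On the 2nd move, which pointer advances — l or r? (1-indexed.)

l=1 r=11: -4+30=26 >11, r--
l=1 r=10: -4+28=24 >11, r--

r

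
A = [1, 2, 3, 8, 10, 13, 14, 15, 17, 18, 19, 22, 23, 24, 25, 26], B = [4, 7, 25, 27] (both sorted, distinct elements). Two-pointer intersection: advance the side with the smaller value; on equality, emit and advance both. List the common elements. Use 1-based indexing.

i=1 j=1: 1<4, i++
i=2 j=1: 2<4, i++
i=3 j=1: 3<4, i++
i=4 j=1: 8>4, j++
i=4 j=2: 8>7, j++
i=4 j=3: 8<25, i++
i=5 j=3: 10<25, i++
i=6 j=3: 13<25, i++
i=7 j=3: 14<25, i++
i=8 j=3: 15<25, i++
i=9 j=3: 17<25, i++
i=10 j=3: 18<25, i++
i=11 j=3: 19<25, i++
i=12 j=3: 22<25, i++
i=13 j=3: 23<25, i++
i=14 j=3: 24<25, i++
i=15 j=3: 25==25 emit, i++,j++
i=16 j=4: 26<27, i++

intersection = [25]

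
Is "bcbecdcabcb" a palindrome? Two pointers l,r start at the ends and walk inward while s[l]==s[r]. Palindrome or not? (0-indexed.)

not a palindrome (mismatch at 3,7)

[0,10] 'b'=='b' → l++,r--
[1,9] 'c'=='c' → l++,r--
[2,8] 'b'=='b' → l++,r--
[3,7] 'e'!='a' → stop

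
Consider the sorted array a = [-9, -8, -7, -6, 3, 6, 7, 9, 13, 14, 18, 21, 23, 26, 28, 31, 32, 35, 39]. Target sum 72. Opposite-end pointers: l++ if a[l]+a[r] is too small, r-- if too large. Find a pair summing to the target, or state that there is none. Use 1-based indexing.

l=1 r=19: -9+39=30 <72, l++
l=2 r=19: -8+39=31 <72, l++
l=3 r=19: -7+39=32 <72, l++
l=4 r=19: -6+39=33 <72, l++
l=5 r=19: 3+39=42 <72, l++
l=6 r=19: 6+39=45 <72, l++
l=7 r=19: 7+39=46 <72, l++
l=8 r=19: 9+39=48 <72, l++
l=9 r=19: 13+39=52 <72, l++
l=10 r=19: 14+39=53 <72, l++
l=11 r=19: 18+39=57 <72, l++
l=12 r=19: 21+39=60 <72, l++
l=13 r=19: 23+39=62 <72, l++
l=14 r=19: 26+39=65 <72, l++
l=15 r=19: 28+39=67 <72, l++
l=16 r=19: 31+39=70 <72, l++
l=17 r=19: 32+39=71 <72, l++
l=18 r=19: 35+39=74 >72, r--

no pair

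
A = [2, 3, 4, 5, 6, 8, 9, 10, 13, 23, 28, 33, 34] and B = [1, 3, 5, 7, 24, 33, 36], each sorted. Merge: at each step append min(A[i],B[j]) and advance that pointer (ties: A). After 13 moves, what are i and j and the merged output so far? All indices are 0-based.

i=0 j=0: A[i]=2>B[j]=1 take 1, j++
i=0 j=1: A[i]=2<=B[j]=3 take 2, i++
i=1 j=1: A[i]=3<=B[j]=3 take 3, i++
i=2 j=1: A[i]=4>B[j]=3 take 3, j++
i=2 j=2: A[i]=4<=B[j]=5 take 4, i++
i=3 j=2: A[i]=5<=B[j]=5 take 5, i++
i=4 j=2: A[i]=6>B[j]=5 take 5, j++
i=4 j=3: A[i]=6<=B[j]=7 take 6, i++
i=5 j=3: A[i]=8>B[j]=7 take 7, j++
i=5 j=4: A[i]=8<=B[j]=24 take 8, i++
i=6 j=4: A[i]=9<=B[j]=24 take 9, i++
i=7 j=4: A[i]=10<=B[j]=24 take 10, i++
i=8 j=4: A[i]=13<=B[j]=24 take 13, i++

i=9, j=4, merged so far=[1, 2, 3, 3, 4, 5, 5, 6, 7, 8, 9, 10, 13]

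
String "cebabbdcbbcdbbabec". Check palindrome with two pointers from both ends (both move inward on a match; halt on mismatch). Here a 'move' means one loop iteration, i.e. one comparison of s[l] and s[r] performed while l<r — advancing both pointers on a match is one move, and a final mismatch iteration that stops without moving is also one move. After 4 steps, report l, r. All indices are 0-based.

l=4, r=13

l=0 r=17: 'c'=='c', l++,r--
l=1 r=16: 'e'=='e', l++,r--
l=2 r=15: 'b'=='b', l++,r--
l=3 r=14: 'a'=='a', l++,r--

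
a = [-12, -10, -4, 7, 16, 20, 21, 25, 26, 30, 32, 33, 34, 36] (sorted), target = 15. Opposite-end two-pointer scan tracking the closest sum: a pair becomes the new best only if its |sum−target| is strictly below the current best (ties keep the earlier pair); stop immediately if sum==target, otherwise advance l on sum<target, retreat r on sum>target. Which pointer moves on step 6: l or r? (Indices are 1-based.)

l=1 r=14: -12+36=24 d=9 *, r--
l=1 r=13: -12+34=22 d=7 *, r--
l=1 r=12: -12+33=21 d=6 *, r--
l=1 r=11: -12+32=20 d=5 *, r--
l=1 r=10: -12+30=18 d=3 *, r--
l=1 r=9: -12+26=14 d=1 *, l++

l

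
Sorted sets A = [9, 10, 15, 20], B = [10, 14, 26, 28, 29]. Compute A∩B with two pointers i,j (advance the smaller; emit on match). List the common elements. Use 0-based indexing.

i=0 j=0: 9<10, i++
i=1 j=0: 10==10 emit, i++,j++
i=2 j=1: 15>14, j++
i=2 j=2: 15<26, i++
i=3 j=2: 20<26, i++

intersection = [10]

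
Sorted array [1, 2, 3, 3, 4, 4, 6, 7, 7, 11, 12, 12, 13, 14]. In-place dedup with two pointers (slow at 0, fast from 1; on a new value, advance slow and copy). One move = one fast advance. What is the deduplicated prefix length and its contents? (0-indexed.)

length 10; prefix = [1, 2, 3, 4, 6, 7, 11, 12, 13, 14]

slow=0 fast=1: a[fast]=2≠a[slow]=1 write a[1]=2, slow++,fast++
slow=1 fast=2: a[fast]=3≠a[slow]=2 write a[2]=3, slow++,fast++
slow=2 fast=3: a[fast]=3=a[slow] dup, fast++
slow=2 fast=4: a[fast]=4≠a[slow]=3 write a[3]=4, slow++,fast++
slow=3 fast=5: a[fast]=4=a[slow] dup, fast++
slow=3 fast=6: a[fast]=6≠a[slow]=4 write a[4]=6, slow++,fast++
slow=4 fast=7: a[fast]=7≠a[slow]=6 write a[5]=7, slow++,fast++
slow=5 fast=8: a[fast]=7=a[slow] dup, fast++
slow=5 fast=9: a[fast]=11≠a[slow]=7 write a[6]=11, slow++,fast++
slow=6 fast=10: a[fast]=12≠a[slow]=11 write a[7]=12, slow++,fast++
slow=7 fast=11: a[fast]=12=a[slow] dup, fast++
slow=7 fast=12: a[fast]=13≠a[slow]=12 write a[8]=13, slow++,fast++
slow=8 fast=13: a[fast]=14≠a[slow]=13 write a[9]=14, slow++,fast++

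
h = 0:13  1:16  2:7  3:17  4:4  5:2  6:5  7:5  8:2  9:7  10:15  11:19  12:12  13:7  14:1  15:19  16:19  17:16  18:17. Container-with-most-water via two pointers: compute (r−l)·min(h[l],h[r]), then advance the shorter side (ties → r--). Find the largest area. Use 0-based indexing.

l=0 r=18: min(13,17)*18=234 best=234 *, l++
l=1 r=18: min(16,17)*17=272 best=272 *, l++
l=2 r=18: min(7,17)*16=112 best=272, l++
l=3 r=18: min(17,17)*15=255 best=272, r--
l=3 r=17: min(17,16)*14=224 best=272, r--
l=3 r=16: min(17,19)*13=221 best=272, l++
l=4 r=16: min(4,19)*12=48 best=272, l++
l=5 r=16: min(2,19)*11=22 best=272, l++
l=6 r=16: min(5,19)*10=50 best=272, l++
l=7 r=16: min(5,19)*9=45 best=272, l++
l=8 r=16: min(2,19)*8=16 best=272, l++
l=9 r=16: min(7,19)*7=49 best=272, l++
l=10 r=16: min(15,19)*6=90 best=272, l++
l=11 r=16: min(19,19)*5=95 best=272, r--
l=11 r=15: min(19,19)*4=76 best=272, r--
l=11 r=14: min(19,1)*3=3 best=272, r--
l=11 r=13: min(19,7)*2=14 best=272, r--
l=11 r=12: min(19,12)*1=12 best=272, r--

max area = 272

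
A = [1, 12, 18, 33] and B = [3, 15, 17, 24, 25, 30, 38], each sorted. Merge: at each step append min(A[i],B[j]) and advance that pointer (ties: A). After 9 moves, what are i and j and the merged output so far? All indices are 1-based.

i=4, j=7, merged so far=[1, 3, 12, 15, 17, 18, 24, 25, 30]

[i=1,j=1] A[i]=1<=B[j]=3 take 1 → i++
[i=2,j=1] A[i]=12>B[j]=3 take 3 → j++
[i=2,j=2] A[i]=12<=B[j]=15 take 12 → i++
[i=3,j=2] A[i]=18>B[j]=15 take 15 → j++
[i=3,j=3] A[i]=18>B[j]=17 take 17 → j++
[i=3,j=4] A[i]=18<=B[j]=24 take 18 → i++
[i=4,j=4] A[i]=33>B[j]=24 take 24 → j++
[i=4,j=5] A[i]=33>B[j]=25 take 25 → j++
[i=4,j=6] A[i]=33>B[j]=30 take 30 → j++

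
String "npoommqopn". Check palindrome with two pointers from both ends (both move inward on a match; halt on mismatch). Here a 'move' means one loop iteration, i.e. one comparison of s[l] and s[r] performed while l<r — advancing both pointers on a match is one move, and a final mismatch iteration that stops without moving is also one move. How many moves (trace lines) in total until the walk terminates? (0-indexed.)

l=0 r=9: 'n'=='n', l++,r--
l=1 r=8: 'p'=='p', l++,r--
l=2 r=7: 'o'=='o', l++,r--
l=3 r=6: 'o'!='q', stop

4 moves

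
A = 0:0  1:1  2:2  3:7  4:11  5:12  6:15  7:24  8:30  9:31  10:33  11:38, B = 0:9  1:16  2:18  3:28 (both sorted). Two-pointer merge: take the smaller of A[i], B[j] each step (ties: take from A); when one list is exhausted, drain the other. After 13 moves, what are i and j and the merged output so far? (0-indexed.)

i=0 j=0: A[i]=0<=B[j]=9 take 0, i++
i=1 j=0: A[i]=1<=B[j]=9 take 1, i++
i=2 j=0: A[i]=2<=B[j]=9 take 2, i++
i=3 j=0: A[i]=7<=B[j]=9 take 7, i++
i=4 j=0: A[i]=11>B[j]=9 take 9, j++
i=4 j=1: A[i]=11<=B[j]=16 take 11, i++
i=5 j=1: A[i]=12<=B[j]=16 take 12, i++
i=6 j=1: A[i]=15<=B[j]=16 take 15, i++
i=7 j=1: A[i]=24>B[j]=16 take 16, j++
i=7 j=2: A[i]=24>B[j]=18 take 18, j++
i=7 j=3: A[i]=24<=B[j]=28 take 24, i++
i=8 j=3: A[i]=30>B[j]=28 take 28, j++
i=8 j=4: B done, take A[i]=30, i++

i=9, j=4, merged so far=[0, 1, 2, 7, 9, 11, 12, 15, 16, 18, 24, 28, 30]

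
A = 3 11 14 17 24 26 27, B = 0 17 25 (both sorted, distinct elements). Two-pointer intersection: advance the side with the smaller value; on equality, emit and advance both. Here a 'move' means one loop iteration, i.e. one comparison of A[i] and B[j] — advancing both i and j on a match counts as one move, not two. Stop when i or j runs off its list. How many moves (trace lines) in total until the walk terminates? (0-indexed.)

7 moves

[i=0,j=0] 3>0 → j++
[i=0,j=1] 3<17 → i++
[i=1,j=1] 11<17 → i++
[i=2,j=1] 14<17 → i++
[i=3,j=1] 17==17 emit → i++,j++
[i=4,j=2] 24<25 → i++
[i=5,j=2] 26>25 → j++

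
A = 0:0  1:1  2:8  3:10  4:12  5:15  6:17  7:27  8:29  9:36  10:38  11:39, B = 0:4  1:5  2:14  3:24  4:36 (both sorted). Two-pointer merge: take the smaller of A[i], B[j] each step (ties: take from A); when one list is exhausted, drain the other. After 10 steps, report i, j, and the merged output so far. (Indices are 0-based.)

i=7, j=3, merged so far=[0, 1, 4, 5, 8, 10, 12, 14, 15, 17]

[i=0,j=0] A[i]=0<=B[j]=4 take 0 → i++
[i=1,j=0] A[i]=1<=B[j]=4 take 1 → i++
[i=2,j=0] A[i]=8>B[j]=4 take 4 → j++
[i=2,j=1] A[i]=8>B[j]=5 take 5 → j++
[i=2,j=2] A[i]=8<=B[j]=14 take 8 → i++
[i=3,j=2] A[i]=10<=B[j]=14 take 10 → i++
[i=4,j=2] A[i]=12<=B[j]=14 take 12 → i++
[i=5,j=2] A[i]=15>B[j]=14 take 14 → j++
[i=5,j=3] A[i]=15<=B[j]=24 take 15 → i++
[i=6,j=3] A[i]=17<=B[j]=24 take 17 → i++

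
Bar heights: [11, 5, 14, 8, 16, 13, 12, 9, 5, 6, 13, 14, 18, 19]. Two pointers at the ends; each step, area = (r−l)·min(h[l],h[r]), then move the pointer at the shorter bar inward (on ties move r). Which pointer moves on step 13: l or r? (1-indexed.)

l

[1,14] min(11,19)*13=143 best=143 * → l++
[2,14] min(5,19)*12=60 best=143 → l++
[3,14] min(14,19)*11=154 best=154 * → l++
[4,14] min(8,19)*10=80 best=154 → l++
[5,14] min(16,19)*9=144 best=154 → l++
[6,14] min(13,19)*8=104 best=154 → l++
[7,14] min(12,19)*7=84 best=154 → l++
[8,14] min(9,19)*6=54 best=154 → l++
[9,14] min(5,19)*5=25 best=154 → l++
[10,14] min(6,19)*4=24 best=154 → l++
[11,14] min(13,19)*3=39 best=154 → l++
[12,14] min(14,19)*2=28 best=154 → l++
[13,14] min(18,19)*1=18 best=154 → l++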